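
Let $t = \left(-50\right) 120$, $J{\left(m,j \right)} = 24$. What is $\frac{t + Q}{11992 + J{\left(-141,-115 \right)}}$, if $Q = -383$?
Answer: $- \frac{6383}{12016} \approx -0.53121$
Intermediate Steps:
$t = -6000$
$\frac{t + Q}{11992 + J{\left(-141,-115 \right)}} = \frac{-6000 - 383}{11992 + 24} = - \frac{6383}{12016}$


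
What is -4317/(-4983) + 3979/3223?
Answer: 1022456/486673 ≈ 2.1009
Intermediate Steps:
-4317/(-4983) + 3979/3223 = -4317*(-1/4983) + 3979*(1/3223) = 1439/1661 + 3979/3223 = 1022456/486673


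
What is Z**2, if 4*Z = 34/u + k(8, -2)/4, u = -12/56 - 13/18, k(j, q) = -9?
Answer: 82791801/891136 ≈ 92.906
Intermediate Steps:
u = -59/63 (u = -12*1/56 - 13*1/18 = -3/14 - 13/18 = -59/63 ≈ -0.93651)
Z = -9099/944 (Z = (34/(-59/63) - 9/4)/4 = (34*(-63/59) - 9*1/4)/4 = (-2142/59 - 9/4)/4 = (1/4)*(-9099/236) = -9099/944 ≈ -9.6388)
Z**2 = (-9099/944)**2 = 82791801/891136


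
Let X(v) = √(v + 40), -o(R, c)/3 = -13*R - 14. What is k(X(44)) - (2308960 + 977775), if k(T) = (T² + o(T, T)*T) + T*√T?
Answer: -3283375 + 84*√21 + 2*√2*21^(¾) ≈ -3.2830e+6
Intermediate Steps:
o(R, c) = 42 + 39*R (o(R, c) = -3*(-13*R - 14) = -3*(-14 - 13*R) = 42 + 39*R)
X(v) = √(40 + v)
k(T) = T² + T^(3/2) + T*(42 + 39*T) (k(T) = (T² + (42 + 39*T)*T) + T*√T = (T² + T*(42 + 39*T)) + T^(3/2) = T² + T^(3/2) + T*(42 + 39*T))
k(X(44)) - (2308960 + 977775) = ((√(40 + 44))^(3/2) + 40*(√(40 + 44))² + 42*√(40 + 44)) - (2308960 + 977775) = ((√84)^(3/2) + 40*(√84)² + 42*√84) - 1*3286735 = ((2*√21)^(3/2) + 40*(2*√21)² + 42*(2*√21)) - 3286735 = (2*√2*21^(¾) + 40*84 + 84*√21) - 3286735 = (2*√2*21^(¾) + 3360 + 84*√21) - 3286735 = (3360 + 84*√21 + 2*√2*21^(¾)) - 3286735 = -3283375 + 84*√21 + 2*√2*21^(¾)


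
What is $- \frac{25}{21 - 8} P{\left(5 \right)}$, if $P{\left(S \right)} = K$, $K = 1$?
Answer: $- \frac{25}{13} \approx -1.9231$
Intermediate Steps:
$P{\left(S \right)} = 1$
$- \frac{25}{21 - 8} P{\left(5 \right)} = - \frac{25}{21 - 8} \cdot 1 = - \frac{25}{13} \cdot 1 = \left(-25\right) \frac{1}{13} \cdot 1 = \left(- \frac{25}{13}\right) 1 = - \frac{25}{13}$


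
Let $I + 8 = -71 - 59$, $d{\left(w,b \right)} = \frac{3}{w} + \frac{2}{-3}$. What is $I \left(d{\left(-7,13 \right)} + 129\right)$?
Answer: $- \frac{123556}{7} \approx -17651.0$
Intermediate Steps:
$d{\left(w,b \right)} = - \frac{2}{3} + \frac{3}{w}$ ($d{\left(w,b \right)} = \frac{3}{w} + 2 \left(- \frac{1}{3}\right) = \frac{3}{w} - \frac{2}{3} = - \frac{2}{3} + \frac{3}{w}$)
$I = -138$ ($I = -8 - 130 = -138$)
$I \left(d{\left(-7,13 \right)} + 129\right) = - 138 \left(\left(- \frac{2}{3} + \frac{3}{-7}\right) + 129\right) = - 138 \left(\left(- \frac{2}{3} + 3 \left(- \frac{1}{7}\right)\right) + 129\right) = - 138 \left(\left(- \frac{2}{3} - \frac{3}{7}\right) + 129\right) = - 138 \left(- \frac{23}{21} + 129\right) = \left(-138\right) \frac{2686}{21} = - \frac{123556}{7}$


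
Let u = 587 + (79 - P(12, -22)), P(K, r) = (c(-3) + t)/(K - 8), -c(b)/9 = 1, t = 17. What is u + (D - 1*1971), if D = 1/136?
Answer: -177751/136 ≈ -1307.0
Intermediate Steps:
c(b) = -9 (c(b) = -9*1 = -9)
P(K, r) = 8/(-8 + K) (P(K, r) = (-9 + 17)/(K - 8) = 8/(-8 + K))
D = 1/136 ≈ 0.0073529
u = 664 (u = 587 + (79 - 8/(-8 + 12)) = 587 + (79 - 8/4) = 587 + (79 - 1*2) = 587 + (79 - 2) = 587 + 77 = 664)
u + (D - 1*1971) = 664 + (1/136 - 1*1971) = 664 + (1/136 - 1971) = 664 - 268055/136 = -177751/136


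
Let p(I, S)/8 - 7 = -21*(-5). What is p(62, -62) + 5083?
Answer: 5979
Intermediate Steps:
p(I, S) = 896 (p(I, S) = 56 + 8*(-21*(-5)) = 56 + 8*105 = 56 + 840 = 896)
p(62, -62) + 5083 = 896 + 5083 = 5979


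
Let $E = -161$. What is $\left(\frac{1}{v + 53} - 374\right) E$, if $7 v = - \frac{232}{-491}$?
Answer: $\frac{10982058745}{182393} \approx 60211.0$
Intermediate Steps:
$v = \frac{232}{3437}$ ($v = \frac{\left(-232\right) \frac{1}{-491}}{7} = \frac{\left(-232\right) \left(- \frac{1}{491}\right)}{7} = \frac{1}{7} \cdot \frac{232}{491} = \frac{232}{3437} \approx 0.067501$)
$\left(\frac{1}{v + 53} - 374\right) E = \left(\frac{1}{\frac{232}{3437} + 53} - 374\right) \left(-161\right) = \left(\frac{1}{\frac{182393}{3437}} - 374\right) \left(-161\right) = \left(\frac{3437}{182393} - 374\right) \left(-161\right) = \left(- \frac{68211545}{182393}\right) \left(-161\right) = \frac{10982058745}{182393}$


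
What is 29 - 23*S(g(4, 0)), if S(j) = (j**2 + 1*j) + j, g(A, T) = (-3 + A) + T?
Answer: -40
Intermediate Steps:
g(A, T) = -3 + A + T
S(j) = j**2 + 2*j (S(j) = (j**2 + j) + j = (j + j**2) + j = j**2 + 2*j)
29 - 23*S(g(4, 0)) = 29 - 23*(-3 + 4 + 0)*(2 + (-3 + 4 + 0)) = 29 - 23*(2 + 1) = 29 - 23*3 = 29 - 69 = -40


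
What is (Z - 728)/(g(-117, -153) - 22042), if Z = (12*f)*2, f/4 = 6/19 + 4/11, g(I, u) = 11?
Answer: 138520/4604479 ≈ 0.030084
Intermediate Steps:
f = 568/209 (f = 4*(6/19 + 4/11) = 4*(142/209) = 568/209 ≈ 2.7177)
Z = 13632/209 (Z = (12*(568/209))*2 = (6816/209)*2 = 13632/209 ≈ 65.225)
(Z - 728)/(g(-117, -153) - 22042) = (13632/209 - 728)/(11 - 22042) = -138520/209/(-22031) = -138520/209*(-1/22031) = 138520/4604479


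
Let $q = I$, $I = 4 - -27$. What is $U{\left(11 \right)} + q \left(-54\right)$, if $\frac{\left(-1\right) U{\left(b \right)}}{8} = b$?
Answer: $-1762$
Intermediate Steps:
$U{\left(b \right)} = - 8 b$
$I = 31$ ($I = 4 + 27 = 31$)
$q = 31$
$U{\left(11 \right)} + q \left(-54\right) = \left(-8\right) 11 + 31 \left(-54\right) = -88 - 1674 = -1762$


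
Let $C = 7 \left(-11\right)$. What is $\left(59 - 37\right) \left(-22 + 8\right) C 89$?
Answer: $2110724$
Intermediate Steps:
$C = -77$
$\left(59 - 37\right) \left(-22 + 8\right) C 89 = \left(59 - 37\right) \left(-22 + 8\right) \left(-77\right) 89 = 22 \left(-14\right) \left(-77\right) 89 = \left(-308\right) \left(-77\right) 89 = 23716 \cdot 89 = 2110724$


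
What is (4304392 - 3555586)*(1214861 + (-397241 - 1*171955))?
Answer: 483477825990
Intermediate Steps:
(4304392 - 3555586)*(1214861 + (-397241 - 1*171955)) = 748806*(1214861 + (-397241 - 171955)) = 748806*(1214861 - 569196) = 748806*645665 = 483477825990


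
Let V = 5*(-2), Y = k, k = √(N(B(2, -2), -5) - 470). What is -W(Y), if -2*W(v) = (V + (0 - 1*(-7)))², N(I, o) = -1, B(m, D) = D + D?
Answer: 9/2 ≈ 4.5000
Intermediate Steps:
B(m, D) = 2*D
k = I*√471 (k = √(-1 - 470) = √(-471) = I*√471 ≈ 21.703*I)
Y = I*√471 ≈ 21.703*I
V = -10
W(v) = -9/2 (W(v) = -(-10 + (0 - 1*(-7)))²/2 = -(-10 + (0 + 7))²/2 = -(-10 + 7)²/2 = -½*(-3)² = -½*9 = -9/2)
-W(Y) = -1*(-9/2) = 9/2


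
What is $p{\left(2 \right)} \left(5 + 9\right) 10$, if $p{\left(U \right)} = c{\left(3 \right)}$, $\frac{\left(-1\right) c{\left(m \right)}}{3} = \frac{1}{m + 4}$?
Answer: $-60$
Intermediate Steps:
$c{\left(m \right)} = - \frac{3}{4 + m}$ ($c{\left(m \right)} = - \frac{3}{m + 4} = - \frac{3}{4 + m}$)
$p{\left(U \right)} = - \frac{3}{7}$ ($p{\left(U \right)} = - \frac{3}{4 + 3} = - \frac{3}{7}$)
$p{\left(2 \right)} \left(5 + 9\right) 10 = - \frac{3 \left(5 + 9\right) 10}{7} = - \frac{3 \cdot 14 \cdot 10}{7} = \left(- \frac{3}{7}\right) 140 = -60$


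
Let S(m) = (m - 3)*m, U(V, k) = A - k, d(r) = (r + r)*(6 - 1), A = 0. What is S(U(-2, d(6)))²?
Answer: 14288400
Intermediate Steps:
d(r) = 10*r (d(r) = (2*r)*5 = 10*r)
U(V, k) = -k (U(V, k) = 0 - k = -k)
S(m) = m*(-3 + m) (S(m) = (-3 + m)*m = m*(-3 + m))
S(U(-2, d(6)))² = ((-10*6)*(-3 - 10*6))² = ((-1*60)*(-3 - 1*60))² = (-60*(-3 - 60))² = (-60*(-63))² = 3780² = 14288400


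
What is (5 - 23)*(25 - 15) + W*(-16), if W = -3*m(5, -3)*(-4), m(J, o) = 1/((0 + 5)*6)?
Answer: -932/5 ≈ -186.40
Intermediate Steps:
m(J, o) = 1/30 (m(J, o) = (⅙)/5 = (⅕)*(⅙) = 1/30)
W = ⅖ (W = -3*1/30*(-4) = -⅒*(-4) = ⅖ ≈ 0.40000)
(5 - 23)*(25 - 15) + W*(-16) = (5 - 23)*(25 - 15) + (⅖)*(-16) = -18*10 - 32/5 = -180 - 32/5 = -932/5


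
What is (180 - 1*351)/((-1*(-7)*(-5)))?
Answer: 171/35 ≈ 4.8857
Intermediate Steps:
(180 - 1*351)/((-1*(-7)*(-5))) = (180 - 351)/((7*(-5))) = -171/(-35) = -171*(-1/35) = 171/35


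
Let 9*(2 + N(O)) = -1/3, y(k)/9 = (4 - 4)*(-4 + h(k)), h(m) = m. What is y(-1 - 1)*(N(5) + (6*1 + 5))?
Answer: 0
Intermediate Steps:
y(k) = 0 (y(k) = 9*((4 - 4)*(-4 + k)) = 9*(0*(-4 + k)) = 9*0 = 0)
N(O) = -55/27 (N(O) = -2 + (-1/3)/9 = -2 + ((⅓)*(-1))/9 = -2 + (⅑)*(-⅓) = -2 - 1/27 = -55/27)
y(-1 - 1)*(N(5) + (6*1 + 5)) = 0*(-55/27 + (6*1 + 5)) = 0*(-55/27 + (6 + 5)) = 0*(-55/27 + 11) = 0*(242/27) = 0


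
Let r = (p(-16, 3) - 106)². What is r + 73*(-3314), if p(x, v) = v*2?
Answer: -231922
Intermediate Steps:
p(x, v) = 2*v
r = 10000 (r = (2*3 - 106)² = (6 - 106)² = (-100)² = 10000)
r + 73*(-3314) = 10000 + 73*(-3314) = 10000 - 241922 = -231922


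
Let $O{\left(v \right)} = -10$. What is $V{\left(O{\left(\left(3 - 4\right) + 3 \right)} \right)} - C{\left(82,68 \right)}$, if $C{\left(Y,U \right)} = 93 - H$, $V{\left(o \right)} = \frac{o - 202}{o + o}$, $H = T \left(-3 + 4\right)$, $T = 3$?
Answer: $- \frac{397}{5} \approx -79.4$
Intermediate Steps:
$H = 3$ ($H = 3 \left(-3 + 4\right) = 3 \cdot 1 = 3$)
$V{\left(o \right)} = \frac{-202 + o}{2 o}$
$C{\left(Y,U \right)} = 90$ ($C{\left(Y,U \right)} = 93 - 3 = 90$)
$V{\left(O{\left(\left(3 - 4\right) + 3 \right)} \right)} - C{\left(82,68 \right)} = \frac{-202 - 10}{2 \left(-10\right)} - 90 = \frac{1}{2} \left(- \frac{1}{10}\right) \left(-212\right) - 90 = \frac{53}{5} - 90 = - \frac{397}{5}$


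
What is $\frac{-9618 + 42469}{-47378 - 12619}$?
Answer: $- \frac{4693}{8571} \approx -0.54754$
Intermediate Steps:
$\frac{-9618 + 42469}{-47378 - 12619} = \frac{32851}{-59997} = 32851 \left(- \frac{1}{59997}\right) = - \frac{4693}{8571}$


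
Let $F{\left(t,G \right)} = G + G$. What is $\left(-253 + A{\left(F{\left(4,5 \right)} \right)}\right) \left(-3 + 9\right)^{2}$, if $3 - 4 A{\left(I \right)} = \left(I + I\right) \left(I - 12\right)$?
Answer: $-8721$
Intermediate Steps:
$F{\left(t,G \right)} = 2 G$
$A{\left(I \right)} = \frac{3}{4} - \frac{I \left(-12 + I\right)}{2}$ ($A{\left(I \right)} = \frac{3}{4} - \frac{\left(I + I\right) \left(I - 12\right)}{4} = \frac{3}{4} - \frac{2 I \left(-12 + I\right)}{4} = \frac{3}{4} - \frac{I \left(-12 + I\right)}{2}$)
$\left(-253 + A{\left(F{\left(4,5 \right)} \right)}\right) \left(-3 + 9\right)^{2} = \left(-253 + \left(\frac{3}{4} + 6 \cdot 2 \cdot 5 - \frac{\left(2 \cdot 5\right)^{2}}{2}\right)\right) \left(-3 + 9\right)^{2} = \left(-253 + \left(\frac{3}{4} + 6 \cdot 10 - \frac{10^{2}}{2}\right)\right) 6^{2} = \left(-253 + \left(\frac{3}{4} + 60 - 50\right)\right) 36 = \left(-253 + \frac{43}{4}\right) 36 = \left(- \frac{969}{4}\right) 36 = -8721$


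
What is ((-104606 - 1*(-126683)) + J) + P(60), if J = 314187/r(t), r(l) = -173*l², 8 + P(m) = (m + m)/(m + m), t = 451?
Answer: 776607077923/35188373 ≈ 22070.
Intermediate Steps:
P(m) = -7 (P(m) = -8 + (m + m)/(m + m) = -8 + (2*m)/((2*m)) = -8 + (2*m)*(1/(2*m)) = -8 + 1 = -7)
J = -314187/35188373 (J = 314187/((-173*451²)) = 314187/((-173*203401)) = 314187/(-35188373) = 314187*(-1/35188373) = -314187/35188373 ≈ -0.0089287)
((-104606 - 1*(-126683)) + J) + P(60) = ((-104606 - 1*(-126683)) - 314187/35188373) - 7 = ((-104606 + 126683) - 314187/35188373) - 7 = (22077 - 314187/35188373) - 7 = 776853396534/35188373 - 7 = 776607077923/35188373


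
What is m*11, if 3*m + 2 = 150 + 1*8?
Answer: 572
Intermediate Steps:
m = 52 (m = -⅔ + (150 + 1*8)/3 = -⅔ + (150 + 8)/3 = -⅔ + (⅓)*158 = -⅔ + 158/3 = 52)
m*11 = 52*11 = 572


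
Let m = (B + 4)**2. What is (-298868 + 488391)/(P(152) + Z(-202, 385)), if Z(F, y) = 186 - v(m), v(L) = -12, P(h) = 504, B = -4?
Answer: 189523/702 ≈ 269.98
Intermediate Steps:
m = 0 (m = (-4 + 4)**2 = 0**2 = 0)
Z(F, y) = 198 (Z(F, y) = 186 - 1*(-12) = 186 + 12 = 198)
(-298868 + 488391)/(P(152) + Z(-202, 385)) = (-298868 + 488391)/(504 + 198) = 189523/702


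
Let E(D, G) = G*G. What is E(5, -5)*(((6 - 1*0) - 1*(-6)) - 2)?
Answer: 250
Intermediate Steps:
E(D, G) = G²
E(5, -5)*(((6 - 1*0) - 1*(-6)) - 2) = (-5)²*(((6 - 1*0) - 1*(-6)) - 2) = 25*(((6 + 0) + 6) - 2) = 25*((6 + 6) - 2) = 25*(12 - 2) = 25*10 = 250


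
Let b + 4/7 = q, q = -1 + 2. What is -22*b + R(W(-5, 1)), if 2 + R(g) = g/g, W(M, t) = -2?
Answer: -73/7 ≈ -10.429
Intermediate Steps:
q = 1
R(g) = -1 (R(g) = -2 + g/g = -2 + 1 = -1)
b = 3/7 (b = -4/7 + 1 = 3/7 ≈ 0.42857)
-22*b + R(W(-5, 1)) = -22*3/7 - 1 = -66/7 - 1 = -73/7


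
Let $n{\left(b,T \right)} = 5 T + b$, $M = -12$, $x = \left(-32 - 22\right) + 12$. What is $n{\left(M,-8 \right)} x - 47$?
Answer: $2137$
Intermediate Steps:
$x = -42$ ($x = -54 + 12 = -42$)
$n{\left(b,T \right)} = b + 5 T$
$n{\left(M,-8 \right)} x - 47 = \left(-12 + 5 \left(-8\right)\right) \left(-42\right) - 47 = \left(-12 - 40\right) \left(-42\right) - 47 = \left(-52\right) \left(-42\right) - 47 = 2184 - 47 = 2137$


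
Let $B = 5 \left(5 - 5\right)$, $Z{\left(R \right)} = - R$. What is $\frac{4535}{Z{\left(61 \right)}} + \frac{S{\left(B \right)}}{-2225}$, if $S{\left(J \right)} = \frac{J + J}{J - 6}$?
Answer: $- \frac{4535}{61} \approx -74.344$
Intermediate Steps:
$B = 0$ ($B = 5 \cdot 0 = 0$)
$S{\left(J \right)} = \frac{2 J}{-6 + J}$
$\frac{4535}{Z{\left(61 \right)}} + \frac{S{\left(B \right)}}{-2225} = \frac{4535}{\left(-1\right) 61} + \frac{2 \cdot 0 \frac{1}{-6 + 0}}{-2225} = \frac{4535}{-61} + 2 \cdot 0 \frac{1}{-6} \left(- \frac{1}{2225}\right) = 4535 \left(- \frac{1}{61}\right) + 2 \cdot 0 \left(- \frac{1}{6}\right) \left(- \frac{1}{2225}\right) = - \frac{4535}{61} + 0 \left(- \frac{1}{2225}\right) = - \frac{4535}{61} + 0 = - \frac{4535}{61}$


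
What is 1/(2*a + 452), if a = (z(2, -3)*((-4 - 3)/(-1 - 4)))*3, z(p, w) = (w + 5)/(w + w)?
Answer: 5/2246 ≈ 0.0022262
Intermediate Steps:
z(p, w) = (5 + w)/(2*w) (z(p, w) = (5 + w)/((2*w)) = (5 + w)*(1/(2*w)) = (5 + w)/(2*w))
a = -7/5 (a = (((1/2)*(5 - 3)/(-3))*((-4 - 3)/(-1 - 4)))*3 = (((1/2)*(-1/3)*2)*(-7/(-5)))*3 = -(-7)*(-1)/(3*5)*3 = -1/3*7/5*3 = -7/15*3 = -7/5 ≈ -1.4000)
1/(2*a + 452) = 1/(2*(-7/5) + 452) = 1/(-14/5 + 452) = 1/(2246/5) = 5/2246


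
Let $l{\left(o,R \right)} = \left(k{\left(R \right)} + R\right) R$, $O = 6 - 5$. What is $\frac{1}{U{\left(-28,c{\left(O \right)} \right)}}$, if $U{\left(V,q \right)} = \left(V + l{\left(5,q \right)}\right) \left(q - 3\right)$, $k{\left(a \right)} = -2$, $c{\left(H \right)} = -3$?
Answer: $\frac{1}{78} \approx 0.012821$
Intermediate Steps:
$O = 1$
$l{\left(o,R \right)} = R \left(-2 + R\right)$ ($l{\left(o,R \right)} = \left(-2 + R\right) R = R \left(-2 + R\right)$)
$U{\left(V,q \right)} = \left(-3 + q\right) \left(V + q \left(-2 + q\right)\right)$ ($U{\left(V,q \right)} = \left(V + q \left(-2 + q\right)\right) \left(q - 3\right) = \left(V + q \left(-2 + q\right)\right) \left(-3 + q\right) = \left(-3 + q\right) \left(V + q \left(-2 + q\right)\right)$)
$\frac{1}{U{\left(-28,c{\left(O \right)} \right)}} = \frac{1}{\left(-3\right)^{3} - 5 \left(-3\right)^{2} - -84 + 6 \left(-3\right) - -84} = \frac{1}{-27 - 45 + 84 - 18 + 84} = \frac{1}{78}$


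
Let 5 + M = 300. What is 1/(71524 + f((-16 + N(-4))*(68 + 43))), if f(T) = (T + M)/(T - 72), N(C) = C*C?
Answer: 72/5149433 ≈ 1.3982e-5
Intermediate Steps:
N(C) = C**2
M = 295 (M = -5 + 300 = 295)
f(T) = (295 + T)/(-72 + T) (f(T) = (T + 295)/(T - 72) = (295 + T)/(-72 + T))
1/(71524 + f((-16 + N(-4))*(68 + 43))) = 1/(71524 + (295 + (-16 + (-4)**2)*(68 + 43))/(-72 + (-16 + (-4)**2)*(68 + 43))) = 1/(71524 + (295 + (-16 + 16)*111)/(-72 + (-16 + 16)*111)) = 1/(71524 + (295 + 0*111)/(-72 + 0*111)) = 1/(71524 + (295 + 0)/(-72 + 0)) = 1/(71524 + 295/(-72)) = 1/(71524 - 1/72*295) = 1/(71524 - 295/72) = 1/(5149433/72) = 72/5149433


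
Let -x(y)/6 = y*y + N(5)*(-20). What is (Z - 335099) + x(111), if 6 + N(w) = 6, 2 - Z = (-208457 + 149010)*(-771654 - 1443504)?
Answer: -131684906649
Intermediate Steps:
Z = -131684497624 (Z = 2 - (-208457 + 149010)*(-771654 - 1443504) = 2 - (-59447)*(-2215158) = 2 - 1*131684497626 = 2 - 131684497626 = -131684497624)
N(w) = 0 (N(w) = -6 + 6 = 0)
x(y) = -6*y² (x(y) = -6*(y*y + 0*(-20)) = -6*(y² + 0) = -6*y²)
(Z - 335099) + x(111) = (-131684497624 - 335099) - 6*111² = -131684832723 - 6*12321 = -131684832723 - 73926 = -131684906649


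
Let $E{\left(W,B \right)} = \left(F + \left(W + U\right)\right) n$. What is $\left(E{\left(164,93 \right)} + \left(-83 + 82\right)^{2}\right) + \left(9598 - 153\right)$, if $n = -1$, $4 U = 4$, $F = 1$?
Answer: $9280$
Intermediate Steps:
$U = 1$ ($U = \frac{1}{4} \cdot 4 = 1$)
$E{\left(W,B \right)} = -2 - W$ ($E{\left(W,B \right)} = \left(1 + \left(W + 1\right)\right) \left(-1\right) = \left(1 + \left(1 + W\right)\right) \left(-1\right) = \left(2 + W\right) \left(-1\right) = -2 - W$)
$\left(E{\left(164,93 \right)} + \left(-83 + 82\right)^{2}\right) + \left(9598 - 153\right) = \left(\left(-2 - 164\right) + \left(-83 + 82\right)^{2}\right) + \left(9598 - 153\right) = \left(\left(-2 - 164\right) + \left(-1\right)^{2}\right) + \left(9598 - 153\right) = \left(-166 + 1\right) + 9445 = -165 + 9445 = 9280$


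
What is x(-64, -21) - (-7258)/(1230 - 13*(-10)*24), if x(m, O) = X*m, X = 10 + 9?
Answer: -2641171/2175 ≈ -1214.3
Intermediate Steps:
X = 19
x(m, O) = 19*m
x(-64, -21) - (-7258)/(1230 - 13*(-10)*24) = 19*(-64) - (-7258)/(1230 - 13*(-10)*24) = -1216 - (-7258)/(1230 + 130*24) = -1216 - (-7258)/(1230 + 3120) = -1216 - (-7258)/4350 = -1216 - 1*(-3629/2175) = -1216 + 3629/2175 = -2641171/2175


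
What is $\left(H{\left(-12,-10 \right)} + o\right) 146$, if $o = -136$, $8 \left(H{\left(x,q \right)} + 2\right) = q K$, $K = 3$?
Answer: $- \frac{41391}{2} \approx -20696.0$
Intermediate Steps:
$H{\left(x,q \right)} = -2 + \frac{3 q}{8}$ ($H{\left(x,q \right)} = -2 + \frac{q 3}{8} = -2 + \frac{3 q}{8}$)
$\left(H{\left(-12,-10 \right)} + o\right) 146 = \left(\left(-2 + \frac{3}{8} \left(-10\right)\right) - 136\right) 146 = \left(\left(-2 - \frac{15}{4}\right) - 136\right) 146 = \left(- \frac{23}{4} - 136\right) 146 = \left(- \frac{567}{4}\right) 146 = - \frac{41391}{2}$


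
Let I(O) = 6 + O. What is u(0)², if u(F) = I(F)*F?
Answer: 0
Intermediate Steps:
u(F) = F*(6 + F) (u(F) = (6 + F)*F = F*(6 + F))
u(0)² = (0*(6 + 0))² = (0*6)² = 0² = 0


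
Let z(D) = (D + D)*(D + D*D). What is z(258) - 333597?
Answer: 34146555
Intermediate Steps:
z(D) = 2*D*(D + D²) (z(D) = (2*D)*(D + D²) = 2*D*(D + D²))
z(258) - 333597 = 2*258²*(1 + 258) - 333597 = 2*66564*259 - 333597 = 34480152 - 333597 = 34146555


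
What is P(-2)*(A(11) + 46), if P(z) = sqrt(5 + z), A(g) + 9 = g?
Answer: 48*sqrt(3) ≈ 83.138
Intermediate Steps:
A(g) = -9 + g
P(-2)*(A(11) + 46) = sqrt(5 - 2)*((-9 + 11) + 46) = sqrt(3)*(2 + 46) = sqrt(3)*48 = 48*sqrt(3)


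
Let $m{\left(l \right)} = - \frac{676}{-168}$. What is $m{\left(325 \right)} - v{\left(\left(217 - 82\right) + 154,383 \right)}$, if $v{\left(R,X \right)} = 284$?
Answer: $- \frac{11759}{42} \approx -279.98$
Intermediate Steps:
$m{\left(l \right)} = \frac{169}{42}$ ($m{\left(l \right)} = \left(-676\right) \left(- \frac{1}{168}\right) = \frac{169}{42}$)
$m{\left(325 \right)} - v{\left(\left(217 - 82\right) + 154,383 \right)} = \frac{169}{42} - 284 = - \frac{11759}{42}$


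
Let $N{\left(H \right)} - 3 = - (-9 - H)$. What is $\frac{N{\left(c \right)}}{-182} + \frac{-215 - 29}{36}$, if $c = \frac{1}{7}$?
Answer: $- \frac{78479}{11466} \approx -6.8445$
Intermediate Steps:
$c = \frac{1}{7} \approx 0.14286$
$N{\left(H \right)} = 12 + H$ ($N{\left(H \right)} = 3 - \left(-9 - H\right) = 3 + \left(9 + H\right) = 12 + H$)
$\frac{N{\left(c \right)}}{-182} + \frac{-215 - 29}{36} = \frac{12 + \frac{1}{7}}{-182} + \frac{-215 - 29}{36} = \frac{85}{7} \left(- \frac{1}{182}\right) - \frac{61}{9} = - \frac{85}{1274} - \frac{61}{9} = - \frac{78479}{11466}$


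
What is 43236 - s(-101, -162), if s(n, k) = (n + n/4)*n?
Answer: 121939/4 ≈ 30485.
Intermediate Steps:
s(n, k) = 5*n²/4 (s(n, k) = (n + n*(¼))*n = (n + n/4)*n = (5*n/4)*n = 5*n²/4)
43236 - s(-101, -162) = 43236 - 5*(-101)²/4 = 43236 - 5*10201/4 = 43236 - 1*51005/4 = 43236 - 51005/4 = 121939/4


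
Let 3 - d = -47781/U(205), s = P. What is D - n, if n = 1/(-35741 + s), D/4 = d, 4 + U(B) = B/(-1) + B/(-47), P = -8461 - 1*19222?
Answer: -140523670645/159003968 ≈ -883.77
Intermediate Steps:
P = -27683 (P = -8461 - 19222 = -27683)
s = -27683
U(B) = -4 - 48*B/47 (U(B) = -4 + (B/(-1) + B/(-47)) = -4 + (B*(-1) + B*(-1/47)) = -4 + (-B - B/47) = -4 - 48*B/47)
d = -2215623/10028 (d = 3 - (-47781)/(-4 - 48/47*205) = 3 - (-47781)/(-4 - 9840/47) = 3 - (-47781)/(-10028/47) = 3 - (-47781)*(-47)/10028 = 3 - 1*2245707/10028 = 3 - 2245707/10028 = -2215623/10028 ≈ -220.94)
D = -2215623/2507 (D = 4*(-2215623/10028) = -2215623/2507 ≈ -883.77)
n = -1/63424 (n = 1/(-35741 - 27683) = 1/(-63424) = -1/63424 ≈ -1.5767e-5)
D - n = -2215623/2507 - 1*(-1/63424) = -2215623/2507 + 1/63424 = -140523670645/159003968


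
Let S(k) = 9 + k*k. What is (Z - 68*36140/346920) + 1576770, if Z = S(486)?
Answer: 15723870737/8673 ≈ 1.8130e+6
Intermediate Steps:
S(k) = 9 + k**2
Z = 236205 (Z = 9 + 486**2 = 9 + 236196 = 236205)
(Z - 68*36140/346920) + 1576770 = (236205 - 68*36140/346920) + 1576770 = (236205 - 2457520*1/346920) + 1576770 = (236205 - 61438/8673) + 1576770 = 2048544527/8673 + 1576770 = 15723870737/8673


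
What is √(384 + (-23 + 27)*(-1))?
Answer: 2*√95 ≈ 19.494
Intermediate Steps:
√(384 + (-23 + 27)*(-1)) = √(384 + 4*(-1)) = √(384 - 4) = √380 = 2*√95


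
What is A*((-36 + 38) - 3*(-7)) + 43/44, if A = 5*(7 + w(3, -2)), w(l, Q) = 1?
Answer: 40523/44 ≈ 920.98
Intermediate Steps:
A = 40 (A = 5*(7 + 1) = 5*8 = 40)
A*((-36 + 38) - 3*(-7)) + 43/44 = 40*((-36 + 38) - 3*(-7)) + 43/44 = 40*(2 + 21) + 43*(1/44) = 40*23 + 43/44 = 920 + 43/44 = 40523/44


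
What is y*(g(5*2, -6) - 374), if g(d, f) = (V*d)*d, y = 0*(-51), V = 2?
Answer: 0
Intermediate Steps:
y = 0
g(d, f) = 2*d**2 (g(d, f) = (2*d)*d = 2*d**2)
y*(g(5*2, -6) - 374) = 0*(2*(5*2)**2 - 374) = 0*(2*10**2 - 374) = 0*(2*100 - 374) = 0*(200 - 374) = 0*(-174) = 0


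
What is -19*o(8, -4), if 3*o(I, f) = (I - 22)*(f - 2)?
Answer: -532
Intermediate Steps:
o(I, f) = (-22 + I)*(-2 + f)/3 (o(I, f) = ((I - 22)*(f - 2))/3 = ((-22 + I)*(-2 + f))/3 = (-22 + I)*(-2 + f)/3)
-19*o(8, -4) = -19*(44/3 - 22/3*(-4) - ⅔*8 + (⅓)*8*(-4)) = -19*(44/3 + 88/3 - 16/3 - 32/3) = -19*28 = -532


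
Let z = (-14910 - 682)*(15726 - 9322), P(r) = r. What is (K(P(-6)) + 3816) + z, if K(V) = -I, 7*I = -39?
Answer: -698931425/7 ≈ -9.9847e+7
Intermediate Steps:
I = -39/7 (I = (⅐)*(-39) = -39/7 ≈ -5.5714)
z = -99851168 (z = -15592*6404 = -99851168)
K(V) = 39/7 (K(V) = -1*(-39/7) = 39/7)
(K(P(-6)) + 3816) + z = (39/7 + 3816) - 99851168 = 26751/7 - 99851168 = -698931425/7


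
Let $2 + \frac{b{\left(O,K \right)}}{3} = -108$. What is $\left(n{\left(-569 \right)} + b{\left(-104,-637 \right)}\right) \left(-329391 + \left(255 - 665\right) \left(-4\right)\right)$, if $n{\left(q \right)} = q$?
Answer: $294648149$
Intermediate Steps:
$b{\left(O,K \right)} = -330$ ($b{\left(O,K \right)} = -6 + 3 \left(-108\right) = -6 - 324 = -330$)
$\left(n{\left(-569 \right)} + b{\left(-104,-637 \right)}\right) \left(-329391 + \left(255 - 665\right) \left(-4\right)\right) = \left(-569 - 330\right) \left(-329391 + \left(255 - 665\right) \left(-4\right)\right) = - 899 \left(-329391 - -1640\right) = - 899 \left(-329391 + 1640\right) = \left(-899\right) \left(-327751\right) = 294648149$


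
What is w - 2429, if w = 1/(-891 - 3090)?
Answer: -9669850/3981 ≈ -2429.0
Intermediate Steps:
w = -1/3981 (w = 1/(-3981) = -1/3981 ≈ -0.00025119)
w - 2429 = -1/3981 - 2429 = -9669850/3981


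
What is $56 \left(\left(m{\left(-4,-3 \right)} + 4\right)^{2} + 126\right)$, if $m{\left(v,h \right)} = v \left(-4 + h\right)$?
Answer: $64400$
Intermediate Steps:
$56 \left(\left(m{\left(-4,-3 \right)} + 4\right)^{2} + 126\right) = 56 \left(\left(- 4 \left(-4 - 3\right) + 4\right)^{2} + 126\right) = 56 \left(\left(\left(-4\right) \left(-7\right) + 4\right)^{2} + 126\right) = 56 \left(\left(28 + 4\right)^{2} + 126\right) = 56 \left(32^{2} + 126\right) = 56 \left(1024 + 126\right) = 56 \cdot 1150 = 64400$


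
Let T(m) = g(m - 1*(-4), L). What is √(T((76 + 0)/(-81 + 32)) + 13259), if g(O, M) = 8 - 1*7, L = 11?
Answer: 2*√3315 ≈ 115.15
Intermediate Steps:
g(O, M) = 1 (g(O, M) = 8 - 7 = 1)
T(m) = 1
√(T((76 + 0)/(-81 + 32)) + 13259) = √(1 + 13259) = √13260 = 2*√3315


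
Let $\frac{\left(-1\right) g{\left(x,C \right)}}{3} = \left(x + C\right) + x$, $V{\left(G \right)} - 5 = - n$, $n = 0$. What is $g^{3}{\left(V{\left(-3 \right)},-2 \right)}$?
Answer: $-13824$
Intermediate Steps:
$V{\left(G \right)} = 5$ ($V{\left(G \right)} = 5 - 0 = 5 + 0 = 5$)
$g{\left(x,C \right)} = - 6 x - 3 C$ ($g{\left(x,C \right)} = - 3 \left(\left(x + C\right) + x\right) = - 3 \left(\left(C + x\right) + x\right) = - 3 \left(C + 2 x\right) = - 6 x - 3 C$)
$g^{3}{\left(V{\left(-3 \right)},-2 \right)} = \left(\left(-6\right) 5 - -6\right)^{3} = \left(-30 + 6\right)^{3} = \left(-24\right)^{3} = -13824$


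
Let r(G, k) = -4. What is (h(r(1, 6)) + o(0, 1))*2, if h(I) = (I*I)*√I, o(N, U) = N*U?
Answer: 64*I ≈ 64.0*I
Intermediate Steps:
h(I) = I^(5/2) (h(I) = I²*√I = I^(5/2))
(h(r(1, 6)) + o(0, 1))*2 = ((-4)^(5/2) + 0*1)*2 = (32*I + 0)*2 = (32*I)*2 = 64*I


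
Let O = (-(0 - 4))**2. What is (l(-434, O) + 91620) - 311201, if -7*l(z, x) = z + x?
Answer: -1536649/7 ≈ -2.1952e+5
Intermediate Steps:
O = 16 (O = (-1*(-4))**2 = 4**2 = 16)
l(z, x) = -x/7 - z/7 (l(z, x) = -(z + x)/7 = -(x + z)/7 = -x/7 - z/7)
(l(-434, O) + 91620) - 311201 = ((-1/7*16 - 1/7*(-434)) + 91620) - 311201 = ((-16/7 + 62) + 91620) - 311201 = (418/7 + 91620) - 311201 = 641758/7 - 311201 = -1536649/7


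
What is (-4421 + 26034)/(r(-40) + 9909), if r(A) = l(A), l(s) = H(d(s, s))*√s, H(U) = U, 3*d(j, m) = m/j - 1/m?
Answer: 77098758120/35347782841 - 5316798*I*√10/35347782841 ≈ 2.1811 - 0.00047565*I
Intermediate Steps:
d(j, m) = -1/(3*m) + m/(3*j) (d(j, m) = (m/j - 1/m)/3 = (-1/m + m/j)/3 = -1/(3*m) + m/(3*j))
l(s) = (s² - s)/(3*s^(3/2)) (l(s) = ((s² - s)/(3*s*s))*√s = ((s² - s)/(3*s²))*√s = (s² - s)/(3*s^(3/2)))
r(A) = (-1 + A)/(3*√A)
(-4421 + 26034)/(r(-40) + 9909) = (-4421 + 26034)/((-1 - 40)/(3*√(-40)) + 9909) = 21613/((⅓)*(-I*√10/20)*(-41) + 9909) = 21613/(41*I*√10/60 + 9909) = 21613/(9909 + 41*I*√10/60)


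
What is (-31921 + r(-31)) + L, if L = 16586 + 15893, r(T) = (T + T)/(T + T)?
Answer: 559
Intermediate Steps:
r(T) = 1 (r(T) = (2*T)/((2*T)) = (2*T)*(1/(2*T)) = 1)
L = 32479
(-31921 + r(-31)) + L = (-31921 + 1) + 32479 = -31920 + 32479 = 559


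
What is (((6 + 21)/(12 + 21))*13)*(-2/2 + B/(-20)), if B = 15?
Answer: -819/44 ≈ -18.614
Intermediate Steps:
(((6 + 21)/(12 + 21))*13)*(-2/2 + B/(-20)) = (((6 + 21)/(12 + 21))*13)*(-2/2 + 15/(-20)) = ((27/33)*13)*(-2*½ + 15*(-1/20)) = ((27*(1/33))*13)*(-1 - ¾) = ((9/11)*13)*(-7/4) = (117/11)*(-7/4) = -819/44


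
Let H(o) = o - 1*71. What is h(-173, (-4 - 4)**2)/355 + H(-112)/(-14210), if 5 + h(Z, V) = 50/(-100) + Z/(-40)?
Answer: 193073/20178200 ≈ 0.0095684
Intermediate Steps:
H(o) = -71 + o (H(o) = o - 71 = -71 + o)
h(Z, V) = -11/2 - Z/40 (h(Z, V) = -5 + (50/(-100) + Z/(-40)) = -5 + (50*(-1/100) + Z*(-1/40)) = -5 + (-1/2 - Z/40) = -11/2 - Z/40)
h(-173, (-4 - 4)**2)/355 + H(-112)/(-14210) = (-11/2 - 1/40*(-173))/355 + (-71 - 112)/(-14210) = (-11/2 + 173/40)*(1/355) - 183*(-1/14210) = -47/40*1/355 + 183/14210 = -47/14200 + 183/14210 = 193073/20178200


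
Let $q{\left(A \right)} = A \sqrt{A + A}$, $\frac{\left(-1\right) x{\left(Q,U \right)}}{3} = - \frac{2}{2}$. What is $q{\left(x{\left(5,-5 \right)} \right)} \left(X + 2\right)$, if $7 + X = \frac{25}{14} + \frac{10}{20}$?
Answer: $- \frac{57 \sqrt{6}}{7} \approx -19.946$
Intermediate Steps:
$x{\left(Q,U \right)} = 3$ ($x{\left(Q,U \right)} = - 3 \left(- \frac{2}{2}\right) = - 3 \left(\left(-2\right) \frac{1}{2}\right) = \left(-3\right) \left(-1\right) = 3$)
$X = - \frac{33}{7}$ ($X = -7 + \left(\frac{25}{14} + \frac{10}{20}\right) = -7 + \left(25 \cdot \frac{1}{14} + 10 \cdot \frac{1}{20}\right) = -7 + \left(\frac{25}{14} + \frac{1}{2}\right) = -7 + \frac{16}{7} = - \frac{33}{7} \approx -4.7143$)
$q{\left(A \right)} = \sqrt{2} A^{\frac{3}{2}}$ ($q{\left(A \right)} = A \sqrt{2 A} = A \sqrt{2} \sqrt{A} = \sqrt{2} A^{\frac{3}{2}}$)
$q{\left(x{\left(5,-5 \right)} \right)} \left(X + 2\right) = \sqrt{2} \cdot 3^{\frac{3}{2}} \left(- \frac{33}{7} + 2\right) = \sqrt{2} \cdot 3 \sqrt{3} \left(- \frac{19}{7}\right) = 3 \sqrt{6} \left(- \frac{19}{7}\right) = - \frac{57 \sqrt{6}}{7}$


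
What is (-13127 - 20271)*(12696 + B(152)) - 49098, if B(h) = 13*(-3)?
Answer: -422767584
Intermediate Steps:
B(h) = -39
(-13127 - 20271)*(12696 + B(152)) - 49098 = (-13127 - 20271)*(12696 - 39) - 49098 = -33398*12657 - 49098 = -422718486 - 49098 = -422767584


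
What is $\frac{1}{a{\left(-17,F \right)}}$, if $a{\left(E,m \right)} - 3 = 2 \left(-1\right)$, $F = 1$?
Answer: $1$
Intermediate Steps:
$a{\left(E,m \right)} = 1$ ($a{\left(E,m \right)} = 3 + 2 \left(-1\right) = 3 - 2 = 1$)
$\frac{1}{a{\left(-17,F \right)}} = 1^{-1} = 1$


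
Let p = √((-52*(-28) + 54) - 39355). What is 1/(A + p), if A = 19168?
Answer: 19168/367450069 - 87*I*√5/367450069 ≈ 5.2165e-5 - 5.2943e-7*I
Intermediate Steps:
p = 87*I*√5 (p = √((1456 + 54) - 39355) = √(1510 - 39355) = √(-37845) = 87*I*√5 ≈ 194.54*I)
1/(A + p) = 1/(19168 + 87*I*√5)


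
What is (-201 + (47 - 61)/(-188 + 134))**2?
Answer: 29376400/729 ≈ 40297.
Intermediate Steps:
(-201 + (47 - 61)/(-188 + 134))**2 = (-201 - 14/(-54))**2 = (-201 - 14*(-1/54))**2 = (-201 + 7/27)**2 = (-5420/27)**2 = 29376400/729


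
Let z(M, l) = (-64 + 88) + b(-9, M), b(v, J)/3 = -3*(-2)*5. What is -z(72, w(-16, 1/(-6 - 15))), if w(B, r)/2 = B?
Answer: -114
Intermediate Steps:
w(B, r) = 2*B
b(v, J) = 90 (b(v, J) = 3*(-3*(-2)*5) = 3*(6*5) = 3*30 = 90)
z(M, l) = 114 (z(M, l) = (-64 + 88) + 90 = 24 + 90 = 114)
-z(72, w(-16, 1/(-6 - 15))) = -1*114 = -114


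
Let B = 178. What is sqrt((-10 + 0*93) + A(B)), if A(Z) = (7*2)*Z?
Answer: sqrt(2482) ≈ 49.820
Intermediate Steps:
A(Z) = 14*Z
sqrt((-10 + 0*93) + A(B)) = sqrt((-10 + 0*93) + 14*178) = sqrt((-10 + 0) + 2492) = sqrt(-10 + 2492) = sqrt(2482)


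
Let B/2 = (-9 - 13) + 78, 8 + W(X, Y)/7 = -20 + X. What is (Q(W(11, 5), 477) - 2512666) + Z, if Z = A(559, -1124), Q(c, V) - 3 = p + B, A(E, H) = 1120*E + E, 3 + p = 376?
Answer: -1885539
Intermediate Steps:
p = 373 (p = -3 + 376 = 373)
A(E, H) = 1121*E
W(X, Y) = -196 + 7*X (W(X, Y) = -56 + 7*(-20 + X) = -56 + (-140 + 7*X) = -196 + 7*X)
B = 112 (B = 2*((-9 - 13) + 78) = 2*(-22 + 78) = 2*56 = 112)
Q(c, V) = 488 (Q(c, V) = 3 + (373 + 112) = 3 + 485 = 488)
Z = 626639 (Z = 1121*559 = 626639)
(Q(W(11, 5), 477) - 2512666) + Z = (488 - 2512666) + 626639 = -2512178 + 626639 = -1885539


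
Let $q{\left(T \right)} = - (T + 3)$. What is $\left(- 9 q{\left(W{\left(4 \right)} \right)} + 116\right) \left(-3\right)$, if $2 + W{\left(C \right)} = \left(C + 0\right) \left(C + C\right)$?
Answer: $-1239$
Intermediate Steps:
$W{\left(C \right)} = -2 + 2 C^{2}$ ($W{\left(C \right)} = -2 + \left(C + 0\right) \left(C + C\right) = -2 + C 2 C = -2 + 2 C^{2}$)
$q{\left(T \right)} = -3 - T$ ($q{\left(T \right)} = - (3 + T) = -3 - T$)
$\left(- 9 q{\left(W{\left(4 \right)} \right)} + 116\right) \left(-3\right) = \left(- 9 \left(-3 - \left(-2 + 2 \cdot 4^{2}\right)\right) + 116\right) \left(-3\right) = \left(- 9 \left(-3 - \left(-2 + 2 \cdot 16\right)\right) + 116\right) \left(-3\right) = \left(- 9 \left(-3 - \left(-2 + 32\right)\right) + 116\right) \left(-3\right) = \left(- 9 \left(-3 - 30\right) + 116\right) \left(-3\right) = \left(\left(-9\right) \left(-33\right) + 116\right) \left(-3\right) = \left(297 + 116\right) \left(-3\right) = 413 \left(-3\right) = -1239$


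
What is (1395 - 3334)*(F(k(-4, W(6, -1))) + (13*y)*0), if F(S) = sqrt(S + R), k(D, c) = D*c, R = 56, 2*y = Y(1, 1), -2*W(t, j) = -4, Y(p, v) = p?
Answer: -7756*sqrt(3) ≈ -13434.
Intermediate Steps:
W(t, j) = 2 (W(t, j) = -1/2*(-4) = 2)
y = 1/2 (y = (1/2)*1 = 1/2 ≈ 0.50000)
F(S) = sqrt(56 + S) (F(S) = sqrt(S + 56) = sqrt(56 + S))
(1395 - 3334)*(F(k(-4, W(6, -1))) + (13*y)*0) = (1395 - 3334)*(sqrt(56 - 4*2) + (13*(1/2))*0) = -1939*(sqrt(56 - 8) + (13/2)*0) = -1939*(sqrt(48) + 0) = -1939*(4*sqrt(3) + 0) = -7756*sqrt(3)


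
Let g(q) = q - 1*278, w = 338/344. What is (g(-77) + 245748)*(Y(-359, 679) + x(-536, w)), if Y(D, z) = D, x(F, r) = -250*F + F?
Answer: 32663035265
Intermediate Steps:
w = 169/172 (w = 338*(1/344) = 169/172 ≈ 0.98256)
x(F, r) = -249*F
g(q) = -278 + q (g(q) = q - 278 = -278 + q)
(g(-77) + 245748)*(Y(-359, 679) + x(-536, w)) = ((-278 - 77) + 245748)*(-359 - 249*(-536)) = (-355 + 245748)*(-359 + 133464) = 245393*133105 = 32663035265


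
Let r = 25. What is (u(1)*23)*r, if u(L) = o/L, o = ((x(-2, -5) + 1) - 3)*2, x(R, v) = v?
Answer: -8050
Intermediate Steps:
o = -14 (o = ((-5 + 1) - 3)*2 = (-4 - 3)*2 = -7*2 = -14)
u(L) = -14/L
(u(1)*23)*r = (-14/1*23)*25 = (-14*1*23)*25 = -14*23*25 = -322*25 = -8050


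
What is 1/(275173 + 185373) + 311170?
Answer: 143308098821/460546 ≈ 3.1117e+5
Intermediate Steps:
1/(275173 + 185373) + 311170 = 1/460546 + 311170 = 143308098821/460546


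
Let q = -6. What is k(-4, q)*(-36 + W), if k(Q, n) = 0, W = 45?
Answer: 0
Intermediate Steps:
k(-4, q)*(-36 + W) = 0*(-36 + 45) = 0*9 = 0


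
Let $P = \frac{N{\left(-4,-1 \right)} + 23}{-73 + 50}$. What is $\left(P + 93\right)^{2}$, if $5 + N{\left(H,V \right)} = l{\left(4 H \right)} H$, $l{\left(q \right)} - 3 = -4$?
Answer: $\frac{4481689}{529} \approx 8472.0$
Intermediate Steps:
$l{\left(q \right)} = -1$ ($l{\left(q \right)} = 3 - 4 = -1$)
$N{\left(H,V \right)} = -5 - H$
$P = - \frac{22}{23}$ ($P = \frac{\left(-5 - -4\right) + 23}{-73 + 50} = \frac{\left(-5 + 4\right) + 23}{-23} = \left(-1 + 23\right) \left(- \frac{1}{23}\right) = 22 \left(- \frac{1}{23}\right) = - \frac{22}{23} \approx -0.95652$)
$\left(P + 93\right)^{2} = \left(- \frac{22}{23} + 93\right)^{2} = \left(\frac{2117}{23}\right)^{2} = \frac{4481689}{529}$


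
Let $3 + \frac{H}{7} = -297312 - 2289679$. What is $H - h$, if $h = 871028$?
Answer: $-18979986$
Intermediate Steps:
$H = -18108958$ ($H = -21 + 7 \left(-297312 - 2289679\right) = -21 + 7 \left(-2586991\right) = -21 - 18108937 = -18108958$)
$H - h = -18108958 - 871028 = -18979986$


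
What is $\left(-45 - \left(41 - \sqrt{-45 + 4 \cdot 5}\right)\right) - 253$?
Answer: $-339 + 5 i \approx -339.0 + 5.0 i$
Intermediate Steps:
$\left(-45 - \left(41 - \sqrt{-45 + 4 \cdot 5}\right)\right) - 253 = \left(-45 - \left(41 - \sqrt{-45 + 20}\right)\right) - 253 = \left(-45 - \left(41 - 5 i\right)\right) - 253 = \left(-86 + 5 i\right) - 253 = -339 + 5 i$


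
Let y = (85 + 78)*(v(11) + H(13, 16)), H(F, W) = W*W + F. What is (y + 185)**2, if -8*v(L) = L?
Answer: 122824314369/64 ≈ 1.9191e+9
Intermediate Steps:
H(F, W) = F + W**2 (H(F, W) = W**2 + F = F + W**2)
v(L) = -L/8
y = 348983/8 (y = (85 + 78)*(-1/8*11 + (13 + 16**2)) = 163*(-11/8 + (13 + 256)) = 163*(-11/8 + 269) = 163*(2141/8) = 348983/8 ≈ 43623.)
(y + 185)**2 = (348983/8 + 185)**2 = (350463/8)**2 = 122824314369/64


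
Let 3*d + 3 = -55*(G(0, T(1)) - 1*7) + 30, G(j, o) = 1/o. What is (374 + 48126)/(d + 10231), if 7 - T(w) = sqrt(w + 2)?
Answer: 2775063300/593093591 + 106700*sqrt(3)/593093591 ≈ 4.6793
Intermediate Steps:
T(w) = 7 - sqrt(2 + w) (T(w) = 7 - sqrt(w + 2) = 7 - sqrt(2 + w))
d = 412/3 - 55/(3*(7 - sqrt(3))) (d = -1 + (-55*(1/(7 - sqrt(2 + 1)) - 1*7) + 30)/3 = -1 + (-55*(1/(7 - sqrt(3)) - 7) + 30)/3 = -1 + (-55*(-7 + 1/(7 - sqrt(3))) + 30)/3 = -1 + ((385 - 55/(7 - sqrt(3))) + 30)/3 = -1 + (415 - 55/(7 - sqrt(3)))/3 = -1 + (415/3 - 55/(3*(7 - sqrt(3)))) = 412/3 - 55/(3*(7 - sqrt(3))) ≈ 133.85)
(374 + 48126)/(d + 10231) = (374 + 48126)/((6189/46 - 55*sqrt(3)/138) + 10231) = 48500/(476815/46 - 55*sqrt(3)/138)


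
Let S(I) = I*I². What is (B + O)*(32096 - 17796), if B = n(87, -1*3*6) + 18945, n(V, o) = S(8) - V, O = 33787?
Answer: 760145100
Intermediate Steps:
S(I) = I³
n(V, o) = 512 - V (n(V, o) = 8³ - V = 512 - V)
B = 19370 (B = (512 - 1*87) + 18945 = (512 - 87) + 18945 = 425 + 18945 = 19370)
(B + O)*(32096 - 17796) = (19370 + 33787)*(32096 - 17796) = 53157*14300 = 760145100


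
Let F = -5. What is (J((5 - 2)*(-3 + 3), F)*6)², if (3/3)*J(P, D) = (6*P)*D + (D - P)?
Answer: 900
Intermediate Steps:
J(P, D) = D - P + 6*D*P (J(P, D) = (6*P)*D + (D - P) = 6*D*P + (D - P) = D - P + 6*D*P)
(J((5 - 2)*(-3 + 3), F)*6)² = ((-5 - (5 - 2)*(-3 + 3) + 6*(-5)*((5 - 2)*(-3 + 3)))*6)² = ((-5 - 3*0 + 6*(-5)*(3*0))*6)² = ((-5 - 1*0 + 6*(-5)*0)*6)² = ((-5 + 0 + 0)*6)² = (-5*6)² = (-30)² = 900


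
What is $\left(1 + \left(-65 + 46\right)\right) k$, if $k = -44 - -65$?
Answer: $-378$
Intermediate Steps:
$k = 21$ ($k = -44 + 65 = 21$)
$\left(1 + \left(-65 + 46\right)\right) k = \left(1 + \left(-65 + 46\right)\right) 21 = \left(1 - 19\right) 21 = \left(-18\right) 21 = -378$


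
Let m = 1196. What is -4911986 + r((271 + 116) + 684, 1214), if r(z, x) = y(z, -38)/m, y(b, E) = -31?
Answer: -5874735287/1196 ≈ -4.9120e+6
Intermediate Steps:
r(z, x) = -31/1196
-4911986 + r((271 + 116) + 684, 1214) = -4911986 - 31/1196 = -5874735287/1196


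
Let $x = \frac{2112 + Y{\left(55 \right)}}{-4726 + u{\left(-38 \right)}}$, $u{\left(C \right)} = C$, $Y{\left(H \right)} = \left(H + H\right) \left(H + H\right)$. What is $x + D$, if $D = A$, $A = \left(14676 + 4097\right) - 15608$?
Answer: $\frac{3765962}{1191} \approx 3162.0$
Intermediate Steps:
$Y{\left(H \right)} = 4 H^{2}$ ($Y{\left(H \right)} = 2 H 2 H = 4 H^{2}$)
$A = 3165$ ($A = 18773 - 15608 = 3165$)
$D = 3165$
$x = - \frac{3553}{1191}$ ($x = \frac{2112 + 4 \cdot 55^{2}}{-4726 - 38} = \frac{2112 + 4 \cdot 3025}{-4764} = \left(2112 + 12100\right) \left(- \frac{1}{4764}\right) = 14212 \left(- \frac{1}{4764}\right) = - \frac{3553}{1191} \approx -2.9832$)
$x + D = - \frac{3553}{1191} + 3165 = \frac{3765962}{1191}$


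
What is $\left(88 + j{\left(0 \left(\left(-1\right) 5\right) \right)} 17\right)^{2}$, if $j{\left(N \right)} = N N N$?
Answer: $7744$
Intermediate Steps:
$j{\left(N \right)} = N^{3}$ ($j{\left(N \right)} = N^{2} N = N^{3}$)
$\left(88 + j{\left(0 \left(\left(-1\right) 5\right) \right)} 17\right)^{2} = \left(88 + \left(0 \left(\left(-1\right) 5\right)\right)^{3} \cdot 17\right)^{2} = \left(88 + \left(0 \left(-5\right)\right)^{3} \cdot 17\right)^{2} = \left(88 + 0^{3} \cdot 17\right)^{2} = \left(88 + 0 \cdot 17\right)^{2} = \left(88 + 0\right)^{2} = 88^{2} = 7744$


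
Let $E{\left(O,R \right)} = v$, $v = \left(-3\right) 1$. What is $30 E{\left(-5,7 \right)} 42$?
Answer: $-3780$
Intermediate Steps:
$v = -3$
$E{\left(O,R \right)} = -3$
$30 E{\left(-5,7 \right)} 42 = 30 \left(-3\right) 42 = \left(-90\right) 42 = -3780$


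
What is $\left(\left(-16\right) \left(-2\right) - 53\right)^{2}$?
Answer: $441$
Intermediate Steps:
$\left(\left(-16\right) \left(-2\right) - 53\right)^{2} = \left(32 - 53\right)^{2} = \left(-21\right)^{2} = 441$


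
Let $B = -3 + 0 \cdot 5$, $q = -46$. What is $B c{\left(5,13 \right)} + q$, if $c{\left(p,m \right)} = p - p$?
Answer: $-46$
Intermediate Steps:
$c{\left(p,m \right)} = 0$
$B = -3$ ($B = -3 + 0 = -3$)
$B c{\left(5,13 \right)} + q = \left(-3\right) 0 - 46 = 0 - 46 = -46$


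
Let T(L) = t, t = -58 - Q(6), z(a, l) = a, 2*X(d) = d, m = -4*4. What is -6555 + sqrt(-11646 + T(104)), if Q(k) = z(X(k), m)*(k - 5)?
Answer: -6555 + I*sqrt(11707) ≈ -6555.0 + 108.2*I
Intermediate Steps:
m = -16
X(d) = d/2
Q(k) = k*(-5 + k)/2 (Q(k) = (k/2)*(k - 5) = (k/2)*(-5 + k) = k*(-5 + k)/2)
t = -61 (t = -58 - 6*(-5 + 6)/2 = -58 - 6/2 = -58 - 1*3 = -58 - 3 = -61)
T(L) = -61
-6555 + sqrt(-11646 + T(104)) = -6555 + sqrt(-11646 - 61) = -6555 + sqrt(-11707) = -6555 + I*sqrt(11707)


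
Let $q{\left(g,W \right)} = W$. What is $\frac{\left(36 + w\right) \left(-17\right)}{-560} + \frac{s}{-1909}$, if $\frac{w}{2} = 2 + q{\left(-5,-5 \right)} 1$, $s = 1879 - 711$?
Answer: $\frac{31951}{106904} \approx 0.29888$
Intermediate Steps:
$s = 1168$
$w = -6$ ($w = 2 \left(2 - 5\right) = 2 \left(-3\right) = -6$)
$\frac{\left(36 + w\right) \left(-17\right)}{-560} + \frac{s}{-1909} = \frac{\left(36 - 6\right) \left(-17\right)}{-560} + \frac{1168}{-1909} = 30 \left(-17\right) \left(- \frac{1}{560}\right) + 1168 \left(- \frac{1}{1909}\right) = \left(-510\right) \left(- \frac{1}{560}\right) - \frac{1168}{1909} = \frac{51}{56} - \frac{1168}{1909} = \frac{31951}{106904}$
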